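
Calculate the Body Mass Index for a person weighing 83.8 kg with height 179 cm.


BMI = weight / height^2
height = 179 cm = 1.79 m
BMI = 83.8 / 1.79^2
BMI = 26.15 kg/m^2


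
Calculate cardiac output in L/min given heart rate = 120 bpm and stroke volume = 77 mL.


CO = HR * SV
CO = 120 * 77 / 1000
CO = 9.24 L/min


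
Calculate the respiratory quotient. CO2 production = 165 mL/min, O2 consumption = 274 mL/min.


RQ = VCO2 / VO2
RQ = 165 / 274
RQ = 0.6022


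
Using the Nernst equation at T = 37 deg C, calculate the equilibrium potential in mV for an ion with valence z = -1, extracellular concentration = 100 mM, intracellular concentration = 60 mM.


E = (RT/(zF)) * ln(C_out/C_in)
T = 37 + 273.15 = 310.15 K
E = (8.314 * 310.15 / (-1 * 96485)) * ln(100/60)
E = -13.65 mV


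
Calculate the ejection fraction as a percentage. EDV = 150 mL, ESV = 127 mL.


SV = EDV - ESV = 150 - 127 = 23 mL
EF = SV/EDV * 100 = 23/150 * 100
EF = 15.33%


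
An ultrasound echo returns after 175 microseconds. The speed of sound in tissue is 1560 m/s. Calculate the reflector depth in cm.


depth = c * t / 2
t = 175 us = 1.7500e-04 s
depth = 1560 * 1.7500e-04 / 2
depth = 0.1365 m = 13.65 cm


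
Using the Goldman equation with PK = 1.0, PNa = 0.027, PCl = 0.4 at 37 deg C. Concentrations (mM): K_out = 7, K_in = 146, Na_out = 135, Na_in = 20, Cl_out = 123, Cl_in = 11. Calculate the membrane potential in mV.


Vm = (RT/F)*ln((PK*Ko + PNa*Nao + PCl*Cli)/(PK*Ki + PNa*Nai + PCl*Clo))
Numer = 15.045, Denom = 195.74
Vm = -68.57 mV


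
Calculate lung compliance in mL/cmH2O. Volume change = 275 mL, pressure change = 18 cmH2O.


C = dV / dP
C = 275 / 18
C = 15.28 mL/cmH2O


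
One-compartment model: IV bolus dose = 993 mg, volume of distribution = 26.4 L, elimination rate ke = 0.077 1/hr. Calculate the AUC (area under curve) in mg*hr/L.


C0 = Dose/Vd = 993/26.4 = 37.6136 mg/L
AUC = C0/ke = 37.6136/0.077
AUC = 488.5 mg*hr/L


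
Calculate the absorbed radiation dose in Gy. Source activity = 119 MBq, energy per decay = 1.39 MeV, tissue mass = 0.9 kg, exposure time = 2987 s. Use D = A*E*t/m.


A = 119 MBq = 1.1900e+08 Bq
E = 1.39 MeV = 2.22678e-13 J
D = A*E*t/m = 1.1900e+08*2.22678e-13*2987/0.9
D = 0.08795 Gy


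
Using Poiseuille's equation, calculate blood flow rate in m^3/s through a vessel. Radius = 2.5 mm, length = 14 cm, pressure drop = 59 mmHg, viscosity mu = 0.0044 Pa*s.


Q = pi*r^4*dP / (8*mu*L)
r = 0.0025 m, L = 0.14 m
dP = 59 mmHg = 7865.998 Pa
Q = 1.9588e-04 m^3/s


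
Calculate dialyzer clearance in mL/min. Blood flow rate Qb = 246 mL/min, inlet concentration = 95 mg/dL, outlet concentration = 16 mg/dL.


K = Qb * (Cb_in - Cb_out) / Cb_in
K = 246 * (95 - 16) / 95
K = 204.6 mL/min


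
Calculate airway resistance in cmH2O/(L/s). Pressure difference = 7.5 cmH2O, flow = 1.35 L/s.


R = dP / flow
R = 7.5 / 1.35
R = 5.556 cmH2O/(L/s)


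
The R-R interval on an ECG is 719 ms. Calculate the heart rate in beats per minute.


HR = 60 / RR_interval(s)
RR = 719 ms = 0.719 s
HR = 60 / 0.719 = 83.45 bpm


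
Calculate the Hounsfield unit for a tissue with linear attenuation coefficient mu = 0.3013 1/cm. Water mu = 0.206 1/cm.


HU = ((mu_tissue - mu_water) / mu_water) * 1000
HU = ((0.3013 - 0.206) / 0.206) * 1000
HU = 462.6


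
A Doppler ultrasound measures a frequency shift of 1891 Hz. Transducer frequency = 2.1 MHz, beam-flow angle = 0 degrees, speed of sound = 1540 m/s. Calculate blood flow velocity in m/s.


v = fd * c / (2 * f0 * cos(theta))
v = 1891 * 1540 / (2 * 2.1000e+06 * cos(0))
v = 0.6934 m/s


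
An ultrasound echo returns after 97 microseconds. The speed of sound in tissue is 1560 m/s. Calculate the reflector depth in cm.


depth = c * t / 2
t = 97 us = 9.7000e-05 s
depth = 1560 * 9.7000e-05 / 2
depth = 0.07566 m = 7.566 cm


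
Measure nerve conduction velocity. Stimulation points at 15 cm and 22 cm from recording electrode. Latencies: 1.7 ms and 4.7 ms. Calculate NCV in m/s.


Distance = (22 - 15) / 100 = 0.07 m
dt = (4.7 - 1.7) / 1000 = 0.003 s
NCV = dist / dt = 23.33 m/s


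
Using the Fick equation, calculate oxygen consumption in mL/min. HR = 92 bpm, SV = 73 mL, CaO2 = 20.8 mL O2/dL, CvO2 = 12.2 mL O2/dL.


CO = HR*SV = 92*73/1000 = 6.716 L/min
a-v O2 diff = 20.8 - 12.2 = 8.6 mL/dL
VO2 = CO * (CaO2-CvO2) * 10 dL/L
VO2 = 6.716 * 8.6 * 10
VO2 = 577.6 mL/min


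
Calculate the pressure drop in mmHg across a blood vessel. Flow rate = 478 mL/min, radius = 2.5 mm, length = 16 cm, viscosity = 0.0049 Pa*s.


dP = 8*mu*L*Q / (pi*r^4)
Q = 478 mL/min = 7.96667e-06 m^3/s
dP = 407.167 Pa = 407.167 / 133.322 mmHg = 3.054 mmHg


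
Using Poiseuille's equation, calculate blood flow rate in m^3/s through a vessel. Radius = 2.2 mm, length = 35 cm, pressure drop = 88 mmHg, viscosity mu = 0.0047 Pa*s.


Q = pi*r^4*dP / (8*mu*L)
r = 0.0022 m, L = 0.35 m
dP = 88 mmHg = 11732.336 Pa
Q = 6.5610e-05 m^3/s


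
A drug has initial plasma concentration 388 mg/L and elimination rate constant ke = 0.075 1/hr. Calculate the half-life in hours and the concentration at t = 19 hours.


t_half = ln(2) / ke = 0.693147 / 0.075 = 9.242 hr
C(t) = C0 * exp(-ke*t) = 388 * exp(-0.075*19)
C(19) = 93.32 mg/L


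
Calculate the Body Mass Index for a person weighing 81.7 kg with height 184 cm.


BMI = weight / height^2
height = 184 cm = 1.84 m
BMI = 81.7 / 1.84^2
BMI = 24.13 kg/m^2


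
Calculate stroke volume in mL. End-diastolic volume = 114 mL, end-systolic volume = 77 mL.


SV = EDV - ESV
SV = 114 - 77
SV = 37 mL


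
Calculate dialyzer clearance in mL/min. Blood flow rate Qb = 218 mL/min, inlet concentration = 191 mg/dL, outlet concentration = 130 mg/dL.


K = Qb * (Cb_in - Cb_out) / Cb_in
K = 218 * (191 - 130) / 191
K = 69.62 mL/min


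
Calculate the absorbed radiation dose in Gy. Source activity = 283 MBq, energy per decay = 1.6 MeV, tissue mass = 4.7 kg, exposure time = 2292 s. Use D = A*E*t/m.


A = 283 MBq = 2.8300e+08 Bq
E = 1.6 MeV = 2.5632e-13 J
D = A*E*t/m = 2.8300e+08*2.5632e-13*2292/4.7
D = 0.03537 Gy


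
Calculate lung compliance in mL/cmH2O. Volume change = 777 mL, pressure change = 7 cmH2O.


C = dV / dP
C = 777 / 7
C = 111 mL/cmH2O


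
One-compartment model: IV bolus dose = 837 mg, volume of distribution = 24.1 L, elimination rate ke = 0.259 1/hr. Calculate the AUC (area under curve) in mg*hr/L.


C0 = Dose/Vd = 837/24.1 = 34.7303 mg/L
AUC = C0/ke = 34.7303/0.259
AUC = 134.1 mg*hr/L


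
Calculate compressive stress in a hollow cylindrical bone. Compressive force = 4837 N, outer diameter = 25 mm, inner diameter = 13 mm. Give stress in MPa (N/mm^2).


A = pi*(r_o^2 - r_i^2)
r_o = 12.5 mm, r_i = 6.5 mm
A = 358.142 mm^2
sigma = F/A = 4837 / 358.142
sigma = 13.51 MPa


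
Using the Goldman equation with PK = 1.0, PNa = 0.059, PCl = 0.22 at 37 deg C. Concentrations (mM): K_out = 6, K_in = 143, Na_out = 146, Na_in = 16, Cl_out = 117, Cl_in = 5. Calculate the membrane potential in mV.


Vm = (RT/F)*ln((PK*Ko + PNa*Nao + PCl*Cli)/(PK*Ki + PNa*Nai + PCl*Clo))
Numer = 15.714, Denom = 169.684
Vm = -63.59 mV


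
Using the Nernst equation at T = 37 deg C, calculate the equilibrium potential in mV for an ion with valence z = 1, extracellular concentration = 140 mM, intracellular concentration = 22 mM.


E = (RT/(zF)) * ln(C_out/C_in)
T = 37 + 273.15 = 310.15 K
E = (8.314 * 310.15 / (1 * 96485)) * ln(140/22)
E = 49.46 mV


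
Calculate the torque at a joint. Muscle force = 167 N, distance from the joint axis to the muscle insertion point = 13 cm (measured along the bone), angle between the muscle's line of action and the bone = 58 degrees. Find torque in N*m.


Torque = F * d * sin(theta)   (moment arm = d*sin(theta))
d = 13 cm = 0.13 m
Torque = 167 * 0.13 * sin(58)
Torque = 18.41 N*m


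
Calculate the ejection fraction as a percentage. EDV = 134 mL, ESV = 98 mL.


SV = EDV - ESV = 134 - 98 = 36 mL
EF = SV/EDV * 100 = 36/134 * 100
EF = 26.87%


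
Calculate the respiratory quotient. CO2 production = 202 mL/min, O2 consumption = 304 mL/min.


RQ = VCO2 / VO2
RQ = 202 / 304
RQ = 0.6645


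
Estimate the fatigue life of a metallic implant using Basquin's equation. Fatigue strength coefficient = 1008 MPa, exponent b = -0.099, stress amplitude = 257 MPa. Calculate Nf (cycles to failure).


sigma_a = sigma_f' * (2Nf)^b
2Nf = (sigma_a/sigma_f')^(1/b)
2Nf = (257/1008)^(1/-0.099)
2Nf = 989068.46
Nf = 4.945e+05


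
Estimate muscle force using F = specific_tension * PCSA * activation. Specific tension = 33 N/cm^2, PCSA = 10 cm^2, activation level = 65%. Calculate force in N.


F = sigma * PCSA * activation
F = 33 * 10 * 0.65
F = 214.5 N


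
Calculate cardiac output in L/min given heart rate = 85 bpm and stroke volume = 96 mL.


CO = HR * SV
CO = 85 * 96 / 1000
CO = 8.16 L/min


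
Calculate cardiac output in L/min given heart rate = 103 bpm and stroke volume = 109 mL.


CO = HR * SV
CO = 103 * 109 / 1000
CO = 11.23 L/min


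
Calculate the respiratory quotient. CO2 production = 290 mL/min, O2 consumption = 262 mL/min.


RQ = VCO2 / VO2
RQ = 290 / 262
RQ = 1.107


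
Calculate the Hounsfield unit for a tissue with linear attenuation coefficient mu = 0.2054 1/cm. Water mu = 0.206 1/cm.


HU = ((mu_tissue - mu_water) / mu_water) * 1000
HU = ((0.2054 - 0.206) / 0.206) * 1000
HU = -2.913


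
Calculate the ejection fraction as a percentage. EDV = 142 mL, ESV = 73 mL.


SV = EDV - ESV = 142 - 73 = 69 mL
EF = SV/EDV * 100 = 69/142 * 100
EF = 48.59%


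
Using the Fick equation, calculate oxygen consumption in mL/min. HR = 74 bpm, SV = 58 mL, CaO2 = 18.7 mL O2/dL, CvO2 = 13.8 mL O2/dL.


CO = HR*SV = 74*58/1000 = 4.292 L/min
a-v O2 diff = 18.7 - 13.8 = 4.9 mL/dL
VO2 = CO * (CaO2-CvO2) * 10 dL/L
VO2 = 4.292 * 4.9 * 10
VO2 = 210.3 mL/min


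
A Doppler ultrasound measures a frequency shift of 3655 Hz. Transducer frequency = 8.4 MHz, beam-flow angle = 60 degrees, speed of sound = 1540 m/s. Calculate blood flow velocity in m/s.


v = fd * c / (2 * f0 * cos(theta))
v = 3655 * 1540 / (2 * 8.4000e+06 * cos(60))
v = 0.6701 m/s


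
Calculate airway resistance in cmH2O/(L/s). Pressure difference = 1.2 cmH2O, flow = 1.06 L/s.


R = dP / flow
R = 1.2 / 1.06
R = 1.132 cmH2O/(L/s)


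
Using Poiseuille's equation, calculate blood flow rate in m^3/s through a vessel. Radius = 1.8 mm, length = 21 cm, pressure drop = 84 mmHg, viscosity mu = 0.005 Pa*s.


Q = pi*r^4*dP / (8*mu*L)
r = 0.0018 m, L = 0.21 m
dP = 84 mmHg = 11199.048 Pa
Q = 4.3969e-05 m^3/s


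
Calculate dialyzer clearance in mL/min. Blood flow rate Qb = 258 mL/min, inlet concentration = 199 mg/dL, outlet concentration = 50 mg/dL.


K = Qb * (Cb_in - Cb_out) / Cb_in
K = 258 * (199 - 50) / 199
K = 193.2 mL/min


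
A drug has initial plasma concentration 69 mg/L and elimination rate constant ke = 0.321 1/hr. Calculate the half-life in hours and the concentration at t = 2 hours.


t_half = ln(2) / ke = 0.693147 / 0.321 = 2.159 hr
C(t) = C0 * exp(-ke*t) = 69 * exp(-0.321*2)
C(2) = 36.31 mg/L


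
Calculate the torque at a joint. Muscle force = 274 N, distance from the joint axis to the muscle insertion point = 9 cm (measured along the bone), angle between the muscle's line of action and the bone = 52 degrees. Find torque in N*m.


Torque = F * d * sin(theta)   (moment arm = d*sin(theta))
d = 9 cm = 0.09 m
Torque = 274 * 0.09 * sin(52)
Torque = 19.43 N*m


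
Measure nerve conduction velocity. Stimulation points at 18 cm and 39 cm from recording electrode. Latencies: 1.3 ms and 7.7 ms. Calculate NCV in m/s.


Distance = (39 - 18) / 100 = 0.21 m
dt = (7.7 - 1.3) / 1000 = 0.0064 s
NCV = dist / dt = 32.81 m/s


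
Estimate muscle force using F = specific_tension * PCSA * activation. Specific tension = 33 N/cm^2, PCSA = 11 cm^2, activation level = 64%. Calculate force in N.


F = sigma * PCSA * activation
F = 33 * 11 * 0.64
F = 232.3 N


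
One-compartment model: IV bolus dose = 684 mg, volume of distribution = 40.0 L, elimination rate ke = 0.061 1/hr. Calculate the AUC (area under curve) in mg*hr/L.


C0 = Dose/Vd = 684/40.0 = 17.1 mg/L
AUC = C0/ke = 17.1/0.061
AUC = 280.3 mg*hr/L


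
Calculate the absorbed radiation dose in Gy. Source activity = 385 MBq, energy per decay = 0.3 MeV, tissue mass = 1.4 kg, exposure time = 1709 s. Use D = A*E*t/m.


A = 385 MBq = 3.8500e+08 Bq
E = 0.3 MeV = 4.806e-14 J
D = A*E*t/m = 3.8500e+08*4.806e-14*1709/1.4
D = 0.02259 Gy


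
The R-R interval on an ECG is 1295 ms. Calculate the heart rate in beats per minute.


HR = 60 / RR_interval(s)
RR = 1295 ms = 1.295 s
HR = 60 / 1.295 = 46.33 bpm


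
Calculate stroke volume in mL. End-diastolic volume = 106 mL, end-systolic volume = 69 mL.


SV = EDV - ESV
SV = 106 - 69
SV = 37 mL


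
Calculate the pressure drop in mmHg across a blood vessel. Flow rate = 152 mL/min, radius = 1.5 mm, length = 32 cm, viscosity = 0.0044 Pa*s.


dP = 8*mu*L*Q / (pi*r^4)
Q = 152 mL/min = 2.53333e-06 m^3/s
dP = 1794.19 Pa = 1794.19 / 133.322 mmHg = 13.46 mmHg


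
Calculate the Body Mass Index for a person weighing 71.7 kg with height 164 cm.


BMI = weight / height^2
height = 164 cm = 1.64 m
BMI = 71.7 / 1.64^2
BMI = 26.66 kg/m^2


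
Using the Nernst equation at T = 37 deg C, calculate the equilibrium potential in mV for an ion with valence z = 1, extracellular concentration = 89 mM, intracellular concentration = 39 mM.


E = (RT/(zF)) * ln(C_out/C_in)
T = 37 + 273.15 = 310.15 K
E = (8.314 * 310.15 / (1 * 96485)) * ln(89/39)
E = 22.05 mV


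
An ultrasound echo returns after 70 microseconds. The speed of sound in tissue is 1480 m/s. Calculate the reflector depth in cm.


depth = c * t / 2
t = 70 us = 7.0000e-05 s
depth = 1480 * 7.0000e-05 / 2
depth = 0.0518 m = 5.18 cm


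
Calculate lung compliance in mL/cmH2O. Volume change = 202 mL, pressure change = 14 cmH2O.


C = dV / dP
C = 202 / 14
C = 14.43 mL/cmH2O


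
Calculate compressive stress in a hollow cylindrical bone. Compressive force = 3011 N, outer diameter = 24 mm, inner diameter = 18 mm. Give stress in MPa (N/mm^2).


A = pi*(r_o^2 - r_i^2)
r_o = 12 mm, r_i = 9 mm
A = 197.92 mm^2
sigma = F/A = 3011 / 197.92
sigma = 15.21 MPa


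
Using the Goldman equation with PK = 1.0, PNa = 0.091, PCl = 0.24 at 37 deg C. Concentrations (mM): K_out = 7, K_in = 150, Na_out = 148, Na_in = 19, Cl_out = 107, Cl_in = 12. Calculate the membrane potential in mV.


Vm = (RT/F)*ln((PK*Ko + PNa*Nao + PCl*Cli)/(PK*Ki + PNa*Nai + PCl*Clo))
Numer = 23.348, Denom = 177.409
Vm = -54.2 mV


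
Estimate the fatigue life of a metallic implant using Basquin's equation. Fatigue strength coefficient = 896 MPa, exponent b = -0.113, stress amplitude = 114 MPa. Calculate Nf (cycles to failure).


sigma_a = sigma_f' * (2Nf)^b
2Nf = (sigma_a/sigma_f')^(1/b)
2Nf = (114/896)^(1/-0.113)
2Nf = 83930876
Nf = 4.1965e+07


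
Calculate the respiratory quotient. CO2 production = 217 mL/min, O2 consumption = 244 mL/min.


RQ = VCO2 / VO2
RQ = 217 / 244
RQ = 0.8893


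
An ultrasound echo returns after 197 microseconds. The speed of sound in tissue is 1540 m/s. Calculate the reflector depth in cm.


depth = c * t / 2
t = 197 us = 1.9700e-04 s
depth = 1540 * 1.9700e-04 / 2
depth = 0.15169 m = 15.169 cm


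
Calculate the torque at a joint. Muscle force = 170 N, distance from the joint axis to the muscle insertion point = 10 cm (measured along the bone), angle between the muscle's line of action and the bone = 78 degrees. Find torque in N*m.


Torque = F * d * sin(theta)   (moment arm = d*sin(theta))
d = 10 cm = 0.1 m
Torque = 170 * 0.1 * sin(78)
Torque = 16.63 N*m


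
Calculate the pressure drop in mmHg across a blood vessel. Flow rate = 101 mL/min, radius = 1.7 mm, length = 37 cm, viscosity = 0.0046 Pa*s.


dP = 8*mu*L*Q / (pi*r^4)
Q = 101 mL/min = 1.68333e-06 m^3/s
dP = 873.521 Pa = 873.521 / 133.322 mmHg = 6.552 mmHg


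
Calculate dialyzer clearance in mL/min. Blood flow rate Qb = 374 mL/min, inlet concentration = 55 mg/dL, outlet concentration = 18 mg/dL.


K = Qb * (Cb_in - Cb_out) / Cb_in
K = 374 * (55 - 18) / 55
K = 251.6 mL/min


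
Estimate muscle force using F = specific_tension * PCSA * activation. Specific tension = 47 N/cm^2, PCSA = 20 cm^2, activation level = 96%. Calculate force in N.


F = sigma * PCSA * activation
F = 47 * 20 * 0.96
F = 902.4 N


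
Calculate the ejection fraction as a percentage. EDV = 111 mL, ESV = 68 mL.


SV = EDV - ESV = 111 - 68 = 43 mL
EF = SV/EDV * 100 = 43/111 * 100
EF = 38.74%


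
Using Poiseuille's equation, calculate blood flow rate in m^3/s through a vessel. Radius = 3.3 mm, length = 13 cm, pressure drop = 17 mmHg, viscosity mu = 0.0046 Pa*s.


Q = pi*r^4*dP / (8*mu*L)
r = 0.0033 m, L = 0.13 m
dP = 17 mmHg = 2266.474 Pa
Q = 1.7651e-04 m^3/s


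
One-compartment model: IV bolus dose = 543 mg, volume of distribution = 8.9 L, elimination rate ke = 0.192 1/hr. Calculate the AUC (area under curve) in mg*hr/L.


C0 = Dose/Vd = 543/8.9 = 61.0112 mg/L
AUC = C0/ke = 61.0112/0.192
AUC = 317.8 mg*hr/L


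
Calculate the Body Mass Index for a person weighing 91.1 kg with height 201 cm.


BMI = weight / height^2
height = 201 cm = 2.01 m
BMI = 91.1 / 2.01^2
BMI = 22.55 kg/m^2


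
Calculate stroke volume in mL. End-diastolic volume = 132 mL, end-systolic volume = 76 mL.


SV = EDV - ESV
SV = 132 - 76
SV = 56 mL


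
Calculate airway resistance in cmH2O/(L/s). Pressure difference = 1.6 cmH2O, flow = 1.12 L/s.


R = dP / flow
R = 1.6 / 1.12
R = 1.429 cmH2O/(L/s)


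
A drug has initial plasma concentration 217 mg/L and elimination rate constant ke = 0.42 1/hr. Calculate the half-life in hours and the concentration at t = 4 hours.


t_half = ln(2) / ke = 0.693147 / 0.42 = 1.65 hr
C(t) = C0 * exp(-ke*t) = 217 * exp(-0.42*4)
C(4) = 40.44 mg/L


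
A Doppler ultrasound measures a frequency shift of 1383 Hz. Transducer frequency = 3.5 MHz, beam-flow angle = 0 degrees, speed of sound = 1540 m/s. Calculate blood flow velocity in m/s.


v = fd * c / (2 * f0 * cos(theta))
v = 1383 * 1540 / (2 * 3.5000e+06 * cos(0))
v = 0.3043 m/s


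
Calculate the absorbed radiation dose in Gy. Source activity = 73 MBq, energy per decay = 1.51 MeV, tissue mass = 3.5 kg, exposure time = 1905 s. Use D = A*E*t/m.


A = 73 MBq = 7.3000e+07 Bq
E = 1.51 MeV = 2.41902e-13 J
D = A*E*t/m = 7.3000e+07*2.41902e-13*1905/3.5
D = 0.009611 Gy


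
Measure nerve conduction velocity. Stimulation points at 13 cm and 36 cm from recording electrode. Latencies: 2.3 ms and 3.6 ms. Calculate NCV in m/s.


Distance = (36 - 13) / 100 = 0.23 m
dt = (3.6 - 2.3) / 1000 = 0.0013 s
NCV = dist / dt = 176.9 m/s


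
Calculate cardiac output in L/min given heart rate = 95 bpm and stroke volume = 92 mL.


CO = HR * SV
CO = 95 * 92 / 1000
CO = 8.74 L/min


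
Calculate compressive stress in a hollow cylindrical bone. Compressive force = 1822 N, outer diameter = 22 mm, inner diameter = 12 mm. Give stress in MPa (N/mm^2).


A = pi*(r_o^2 - r_i^2)
r_o = 11 mm, r_i = 6 mm
A = 267.035 mm^2
sigma = F/A = 1822 / 267.035
sigma = 6.823 MPa


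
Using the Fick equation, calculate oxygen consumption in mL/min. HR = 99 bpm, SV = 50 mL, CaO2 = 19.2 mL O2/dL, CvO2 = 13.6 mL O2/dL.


CO = HR*SV = 99*50/1000 = 4.95 L/min
a-v O2 diff = 19.2 - 13.6 = 5.6 mL/dL
VO2 = CO * (CaO2-CvO2) * 10 dL/L
VO2 = 4.95 * 5.6 * 10
VO2 = 277.2 mL/min


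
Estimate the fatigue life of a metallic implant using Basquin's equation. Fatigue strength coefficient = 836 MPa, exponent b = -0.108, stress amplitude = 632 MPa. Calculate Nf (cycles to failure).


sigma_a = sigma_f' * (2Nf)^b
2Nf = (sigma_a/sigma_f')^(1/b)
2Nf = (632/836)^(1/-0.108)
2Nf = 13.332144
Nf = 6.666


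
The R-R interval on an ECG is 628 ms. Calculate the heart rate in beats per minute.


HR = 60 / RR_interval(s)
RR = 628 ms = 0.628 s
HR = 60 / 0.628 = 95.54 bpm


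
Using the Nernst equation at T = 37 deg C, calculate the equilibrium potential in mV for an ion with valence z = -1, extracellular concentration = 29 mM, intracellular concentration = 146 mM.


E = (RT/(zF)) * ln(C_out/C_in)
T = 37 + 273.15 = 310.15 K
E = (8.314 * 310.15 / (-1 * 96485)) * ln(29/146)
E = 43.2 mV


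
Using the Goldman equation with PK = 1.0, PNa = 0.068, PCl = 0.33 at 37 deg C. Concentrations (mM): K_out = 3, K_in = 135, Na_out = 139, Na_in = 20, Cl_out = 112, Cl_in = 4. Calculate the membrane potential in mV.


Vm = (RT/F)*ln((PK*Ko + PNa*Nao + PCl*Cli)/(PK*Ki + PNa*Nai + PCl*Clo))
Numer = 13.772, Denom = 173.32
Vm = -67.68 mV


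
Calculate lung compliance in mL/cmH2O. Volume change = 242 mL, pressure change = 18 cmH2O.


C = dV / dP
C = 242 / 18
C = 13.44 mL/cmH2O


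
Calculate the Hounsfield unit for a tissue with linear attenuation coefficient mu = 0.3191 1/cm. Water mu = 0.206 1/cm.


HU = ((mu_tissue - mu_water) / mu_water) * 1000
HU = ((0.3191 - 0.206) / 0.206) * 1000
HU = 549


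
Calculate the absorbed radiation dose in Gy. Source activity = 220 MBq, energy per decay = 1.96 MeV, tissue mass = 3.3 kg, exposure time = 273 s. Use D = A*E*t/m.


A = 220 MBq = 2.2000e+08 Bq
E = 1.96 MeV = 3.13992e-13 J
D = A*E*t/m = 2.2000e+08*3.13992e-13*273/3.3
D = 0.005715 Gy


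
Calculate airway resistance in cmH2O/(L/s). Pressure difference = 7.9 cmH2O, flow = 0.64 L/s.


R = dP / flow
R = 7.9 / 0.64
R = 12.34 cmH2O/(L/s)


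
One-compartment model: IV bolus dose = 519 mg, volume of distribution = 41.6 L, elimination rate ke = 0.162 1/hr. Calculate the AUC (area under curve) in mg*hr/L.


C0 = Dose/Vd = 519/41.6 = 12.476 mg/L
AUC = C0/ke = 12.476/0.162
AUC = 77.01 mg*hr/L


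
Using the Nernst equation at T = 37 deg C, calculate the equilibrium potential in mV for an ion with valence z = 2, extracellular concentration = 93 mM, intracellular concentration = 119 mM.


E = (RT/(zF)) * ln(C_out/C_in)
T = 37 + 273.15 = 310.15 K
E = (8.314 * 310.15 / (2 * 96485)) * ln(93/119)
E = -3.294 mV


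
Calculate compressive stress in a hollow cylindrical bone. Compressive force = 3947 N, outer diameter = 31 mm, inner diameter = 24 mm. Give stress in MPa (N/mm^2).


A = pi*(r_o^2 - r_i^2)
r_o = 15.5 mm, r_i = 12 mm
A = 302.378 mm^2
sigma = F/A = 3947 / 302.378
sigma = 13.05 MPa


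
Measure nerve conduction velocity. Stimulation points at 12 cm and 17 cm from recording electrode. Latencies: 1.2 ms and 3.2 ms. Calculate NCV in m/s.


Distance = (17 - 12) / 100 = 0.05 m
dt = (3.2 - 1.2) / 1000 = 0.002 s
NCV = dist / dt = 25 m/s


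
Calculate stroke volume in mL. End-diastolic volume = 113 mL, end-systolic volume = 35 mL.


SV = EDV - ESV
SV = 113 - 35
SV = 78 mL


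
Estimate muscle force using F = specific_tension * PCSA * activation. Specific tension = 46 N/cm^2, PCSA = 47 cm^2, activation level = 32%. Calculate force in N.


F = sigma * PCSA * activation
F = 46 * 47 * 0.32
F = 691.8 N


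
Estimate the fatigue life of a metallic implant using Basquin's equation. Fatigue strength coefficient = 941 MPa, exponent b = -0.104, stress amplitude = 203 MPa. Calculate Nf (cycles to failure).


sigma_a = sigma_f' * (2Nf)^b
2Nf = (sigma_a/sigma_f')^(1/b)
2Nf = (203/941)^(1/-0.104)
2Nf = 2539487.1
Nf = 1.2697e+06


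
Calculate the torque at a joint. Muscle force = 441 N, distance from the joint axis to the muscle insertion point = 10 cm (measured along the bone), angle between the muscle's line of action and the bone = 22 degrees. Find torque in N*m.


Torque = F * d * sin(theta)   (moment arm = d*sin(theta))
d = 10 cm = 0.1 m
Torque = 441 * 0.1 * sin(22)
Torque = 16.52 N*m


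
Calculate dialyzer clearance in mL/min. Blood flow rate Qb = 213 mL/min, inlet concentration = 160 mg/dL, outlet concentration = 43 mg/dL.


K = Qb * (Cb_in - Cb_out) / Cb_in
K = 213 * (160 - 43) / 160
K = 155.8 mL/min


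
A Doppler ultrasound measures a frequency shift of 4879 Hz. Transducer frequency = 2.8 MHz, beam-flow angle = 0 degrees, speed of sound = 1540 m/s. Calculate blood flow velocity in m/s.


v = fd * c / (2 * f0 * cos(theta))
v = 4879 * 1540 / (2 * 2.8000e+06 * cos(0))
v = 1.342 m/s


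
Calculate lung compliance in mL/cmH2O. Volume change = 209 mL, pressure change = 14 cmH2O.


C = dV / dP
C = 209 / 14
C = 14.93 mL/cmH2O


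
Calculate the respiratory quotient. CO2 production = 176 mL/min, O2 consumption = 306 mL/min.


RQ = VCO2 / VO2
RQ = 176 / 306
RQ = 0.5752


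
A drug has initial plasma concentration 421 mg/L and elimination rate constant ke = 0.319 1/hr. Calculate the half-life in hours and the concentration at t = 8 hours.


t_half = ln(2) / ke = 0.693147 / 0.319 = 2.173 hr
C(t) = C0 * exp(-ke*t) = 421 * exp(-0.319*8)
C(8) = 32.81 mg/L


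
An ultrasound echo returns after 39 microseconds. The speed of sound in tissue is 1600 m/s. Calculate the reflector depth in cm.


depth = c * t / 2
t = 39 us = 3.9000e-05 s
depth = 1600 * 3.9000e-05 / 2
depth = 0.0312 m = 3.12 cm


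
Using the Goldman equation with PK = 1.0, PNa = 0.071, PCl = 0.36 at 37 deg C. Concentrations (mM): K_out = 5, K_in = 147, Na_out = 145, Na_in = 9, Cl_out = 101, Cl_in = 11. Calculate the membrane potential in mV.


Vm = (RT/F)*ln((PK*Ko + PNa*Nao + PCl*Cli)/(PK*Ki + PNa*Nai + PCl*Clo))
Numer = 19.255, Denom = 183.999
Vm = -60.32 mV


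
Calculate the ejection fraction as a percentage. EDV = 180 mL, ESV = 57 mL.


SV = EDV - ESV = 180 - 57 = 123 mL
EF = SV/EDV * 100 = 123/180 * 100
EF = 68.33%


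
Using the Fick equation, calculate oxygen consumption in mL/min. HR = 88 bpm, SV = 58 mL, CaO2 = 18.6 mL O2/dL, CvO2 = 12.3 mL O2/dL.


CO = HR*SV = 88*58/1000 = 5.104 L/min
a-v O2 diff = 18.6 - 12.3 = 6.3 mL/dL
VO2 = CO * (CaO2-CvO2) * 10 dL/L
VO2 = 5.104 * 6.3 * 10
VO2 = 321.6 mL/min


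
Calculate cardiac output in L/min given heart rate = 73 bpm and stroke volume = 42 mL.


CO = HR * SV
CO = 73 * 42 / 1000
CO = 3.066 L/min


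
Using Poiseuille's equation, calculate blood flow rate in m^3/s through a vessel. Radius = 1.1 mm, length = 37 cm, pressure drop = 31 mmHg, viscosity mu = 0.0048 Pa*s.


Q = pi*r^4*dP / (8*mu*L)
r = 0.0011 m, L = 0.37 m
dP = 31 mmHg = 4132.982 Pa
Q = 1.3380e-06 m^3/s


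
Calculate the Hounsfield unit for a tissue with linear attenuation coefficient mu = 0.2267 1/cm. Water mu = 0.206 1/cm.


HU = ((mu_tissue - mu_water) / mu_water) * 1000
HU = ((0.2267 - 0.206) / 0.206) * 1000
HU = 100.5


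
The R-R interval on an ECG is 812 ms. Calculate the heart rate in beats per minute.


HR = 60 / RR_interval(s)
RR = 812 ms = 0.812 s
HR = 60 / 0.812 = 73.89 bpm


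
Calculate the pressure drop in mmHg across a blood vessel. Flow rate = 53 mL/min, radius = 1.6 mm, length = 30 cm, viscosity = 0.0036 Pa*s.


dP = 8*mu*L*Q / (pi*r^4)
Q = 53 mL/min = 8.83333e-07 m^3/s
dP = 370.688 Pa = 370.688 / 133.322 mmHg = 2.78 mmHg


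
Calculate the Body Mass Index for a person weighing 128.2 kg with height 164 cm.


BMI = weight / height^2
height = 164 cm = 1.64 m
BMI = 128.2 / 1.64^2
BMI = 47.67 kg/m^2


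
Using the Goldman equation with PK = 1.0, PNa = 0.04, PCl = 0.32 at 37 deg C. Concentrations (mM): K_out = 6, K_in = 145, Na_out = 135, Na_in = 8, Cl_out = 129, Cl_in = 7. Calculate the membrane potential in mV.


Vm = (RT/F)*ln((PK*Ko + PNa*Nao + PCl*Cli)/(PK*Ki + PNa*Nai + PCl*Clo))
Numer = 13.64, Denom = 186.6
Vm = -69.91 mV


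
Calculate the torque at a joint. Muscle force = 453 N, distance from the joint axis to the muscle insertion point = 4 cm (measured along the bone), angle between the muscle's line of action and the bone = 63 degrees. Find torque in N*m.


Torque = F * d * sin(theta)   (moment arm = d*sin(theta))
d = 4 cm = 0.04 m
Torque = 453 * 0.04 * sin(63)
Torque = 16.15 N*m


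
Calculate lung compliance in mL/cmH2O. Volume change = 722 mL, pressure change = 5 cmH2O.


C = dV / dP
C = 722 / 5
C = 144.4 mL/cmH2O


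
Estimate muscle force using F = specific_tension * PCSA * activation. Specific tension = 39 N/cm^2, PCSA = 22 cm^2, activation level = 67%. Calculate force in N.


F = sigma * PCSA * activation
F = 39 * 22 * 0.67
F = 574.9 N


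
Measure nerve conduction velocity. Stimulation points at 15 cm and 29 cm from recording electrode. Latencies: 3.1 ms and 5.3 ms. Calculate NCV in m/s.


Distance = (29 - 15) / 100 = 0.14 m
dt = (5.3 - 3.1) / 1000 = 0.0022 s
NCV = dist / dt = 63.64 m/s


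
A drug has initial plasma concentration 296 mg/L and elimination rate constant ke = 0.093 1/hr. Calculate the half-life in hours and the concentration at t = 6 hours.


t_half = ln(2) / ke = 0.693147 / 0.093 = 7.453 hr
C(t) = C0 * exp(-ke*t) = 296 * exp(-0.093*6)
C(6) = 169.4 mg/L


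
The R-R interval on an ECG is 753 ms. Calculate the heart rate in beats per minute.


HR = 60 / RR_interval(s)
RR = 753 ms = 0.753 s
HR = 60 / 0.753 = 79.68 bpm


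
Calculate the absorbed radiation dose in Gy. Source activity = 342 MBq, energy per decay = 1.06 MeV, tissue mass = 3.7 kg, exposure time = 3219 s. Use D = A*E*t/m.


A = 342 MBq = 3.4200e+08 Bq
E = 1.06 MeV = 1.69812e-13 J
D = A*E*t/m = 3.4200e+08*1.69812e-13*3219/3.7
D = 0.05053 Gy


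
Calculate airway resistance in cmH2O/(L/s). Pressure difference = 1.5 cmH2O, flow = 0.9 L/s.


R = dP / flow
R = 1.5 / 0.9
R = 1.667 cmH2O/(L/s)


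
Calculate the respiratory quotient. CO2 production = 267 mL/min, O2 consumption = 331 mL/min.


RQ = VCO2 / VO2
RQ = 267 / 331
RQ = 0.8066


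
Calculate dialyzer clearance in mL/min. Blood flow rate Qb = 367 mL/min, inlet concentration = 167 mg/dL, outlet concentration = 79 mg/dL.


K = Qb * (Cb_in - Cb_out) / Cb_in
K = 367 * (167 - 79) / 167
K = 193.4 mL/min


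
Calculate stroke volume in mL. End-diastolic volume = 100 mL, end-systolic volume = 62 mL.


SV = EDV - ESV
SV = 100 - 62
SV = 38 mL


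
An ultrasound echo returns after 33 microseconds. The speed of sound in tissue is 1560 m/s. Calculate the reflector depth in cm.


depth = c * t / 2
t = 33 us = 3.3000e-05 s
depth = 1560 * 3.3000e-05 / 2
depth = 0.02574 m = 2.574 cm


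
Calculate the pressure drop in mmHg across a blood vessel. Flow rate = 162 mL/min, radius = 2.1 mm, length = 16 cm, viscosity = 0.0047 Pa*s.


dP = 8*mu*L*Q / (pi*r^4)
Q = 162 mL/min = 2.7e-06 m^3/s
dP = 265.855 Pa = 265.855 / 133.322 mmHg = 1.994 mmHg


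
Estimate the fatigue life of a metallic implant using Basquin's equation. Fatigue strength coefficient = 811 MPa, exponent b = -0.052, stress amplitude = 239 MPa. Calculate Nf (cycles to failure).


sigma_a = sigma_f' * (2Nf)^b
2Nf = (sigma_a/sigma_f')^(1/b)
2Nf = (239/811)^(1/-0.052)
2Nf = 1.6006175e+10
Nf = 8.0031e+09


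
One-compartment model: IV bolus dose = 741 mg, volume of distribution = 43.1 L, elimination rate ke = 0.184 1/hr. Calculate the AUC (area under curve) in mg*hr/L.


C0 = Dose/Vd = 741/43.1 = 17.1926 mg/L
AUC = C0/ke = 17.1926/0.184
AUC = 93.44 mg*hr/L


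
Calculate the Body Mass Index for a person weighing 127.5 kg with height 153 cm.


BMI = weight / height^2
height = 153 cm = 1.53 m
BMI = 127.5 / 1.53^2
BMI = 54.47 kg/m^2


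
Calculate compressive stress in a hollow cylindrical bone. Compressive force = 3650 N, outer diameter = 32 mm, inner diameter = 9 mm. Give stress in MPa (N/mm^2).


A = pi*(r_o^2 - r_i^2)
r_o = 16 mm, r_i = 4.5 mm
A = 740.63 mm^2
sigma = F/A = 3650 / 740.63
sigma = 4.928 MPa


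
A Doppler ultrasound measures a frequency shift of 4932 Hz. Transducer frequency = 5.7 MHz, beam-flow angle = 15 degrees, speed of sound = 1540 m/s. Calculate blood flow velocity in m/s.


v = fd * c / (2 * f0 * cos(theta))
v = 4932 * 1540 / (2 * 5.7000e+06 * cos(15))
v = 0.6898 m/s


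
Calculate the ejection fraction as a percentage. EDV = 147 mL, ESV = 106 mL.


SV = EDV - ESV = 147 - 106 = 41 mL
EF = SV/EDV * 100 = 41/147 * 100
EF = 27.89%


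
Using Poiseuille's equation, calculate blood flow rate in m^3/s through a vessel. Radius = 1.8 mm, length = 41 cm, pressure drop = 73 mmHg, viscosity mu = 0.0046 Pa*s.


Q = pi*r^4*dP / (8*mu*L)
r = 0.0018 m, L = 0.41 m
dP = 73 mmHg = 9732.506 Pa
Q = 2.1273e-05 m^3/s


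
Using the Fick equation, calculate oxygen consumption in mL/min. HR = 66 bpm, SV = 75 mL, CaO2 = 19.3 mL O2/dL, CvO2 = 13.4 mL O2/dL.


CO = HR*SV = 66*75/1000 = 4.95 L/min
a-v O2 diff = 19.3 - 13.4 = 5.9 mL/dL
VO2 = CO * (CaO2-CvO2) * 10 dL/L
VO2 = 4.95 * 5.9 * 10
VO2 = 292.1 mL/min


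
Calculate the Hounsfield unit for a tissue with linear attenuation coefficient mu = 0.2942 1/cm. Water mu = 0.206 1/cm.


HU = ((mu_tissue - mu_water) / mu_water) * 1000
HU = ((0.2942 - 0.206) / 0.206) * 1000
HU = 428.2


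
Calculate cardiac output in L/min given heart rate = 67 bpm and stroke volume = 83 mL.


CO = HR * SV
CO = 67 * 83 / 1000
CO = 5.561 L/min


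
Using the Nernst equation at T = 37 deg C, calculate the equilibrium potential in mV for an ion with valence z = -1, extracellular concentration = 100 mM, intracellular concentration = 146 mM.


E = (RT/(zF)) * ln(C_out/C_in)
T = 37 + 273.15 = 310.15 K
E = (8.314 * 310.15 / (-1 * 96485)) * ln(100/146)
E = 10.11 mV


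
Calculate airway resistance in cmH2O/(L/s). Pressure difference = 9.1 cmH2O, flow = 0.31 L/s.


R = dP / flow
R = 9.1 / 0.31
R = 29.35 cmH2O/(L/s)


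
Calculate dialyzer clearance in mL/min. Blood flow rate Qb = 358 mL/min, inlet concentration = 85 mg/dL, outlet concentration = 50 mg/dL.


K = Qb * (Cb_in - Cb_out) / Cb_in
K = 358 * (85 - 50) / 85
K = 147.4 mL/min


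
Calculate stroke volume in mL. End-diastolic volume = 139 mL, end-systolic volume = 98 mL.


SV = EDV - ESV
SV = 139 - 98
SV = 41 mL


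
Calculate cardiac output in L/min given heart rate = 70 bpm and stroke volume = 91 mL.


CO = HR * SV
CO = 70 * 91 / 1000
CO = 6.37 L/min


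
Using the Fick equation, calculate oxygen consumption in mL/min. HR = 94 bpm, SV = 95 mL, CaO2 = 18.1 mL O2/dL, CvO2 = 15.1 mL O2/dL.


CO = HR*SV = 94*95/1000 = 8.93 L/min
a-v O2 diff = 18.1 - 15.1 = 3 mL/dL
VO2 = CO * (CaO2-CvO2) * 10 dL/L
VO2 = 8.93 * 3 * 10
VO2 = 267.9 mL/min


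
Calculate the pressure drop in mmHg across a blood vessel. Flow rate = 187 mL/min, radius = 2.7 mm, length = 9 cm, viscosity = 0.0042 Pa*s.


dP = 8*mu*L*Q / (pi*r^4)
Q = 187 mL/min = 3.11667e-06 m^3/s
dP = 56.4505 Pa = 56.4505 / 133.322 mmHg = 0.4234 mmHg


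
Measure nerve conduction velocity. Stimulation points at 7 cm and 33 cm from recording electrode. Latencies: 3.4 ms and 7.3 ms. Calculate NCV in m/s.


Distance = (33 - 7) / 100 = 0.26 m
dt = (7.3 - 3.4) / 1000 = 0.0039 s
NCV = dist / dt = 66.67 m/s


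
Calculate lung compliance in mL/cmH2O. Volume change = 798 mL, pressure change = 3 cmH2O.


C = dV / dP
C = 798 / 3
C = 266 mL/cmH2O


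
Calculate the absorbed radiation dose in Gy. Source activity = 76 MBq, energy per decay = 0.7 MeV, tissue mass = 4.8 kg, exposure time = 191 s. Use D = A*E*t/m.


A = 76 MBq = 7.6000e+07 Bq
E = 0.7 MeV = 1.1214e-13 J
D = A*E*t/m = 7.6000e+07*1.1214e-13*191/4.8
D = 3.3913e-04 Gy


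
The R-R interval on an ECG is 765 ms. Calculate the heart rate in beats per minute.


HR = 60 / RR_interval(s)
RR = 765 ms = 0.765 s
HR = 60 / 0.765 = 78.43 bpm


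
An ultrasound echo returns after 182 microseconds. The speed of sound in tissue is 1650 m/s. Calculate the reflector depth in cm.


depth = c * t / 2
t = 182 us = 1.8200e-04 s
depth = 1650 * 1.8200e-04 / 2
depth = 0.15015 m = 15.015 cm


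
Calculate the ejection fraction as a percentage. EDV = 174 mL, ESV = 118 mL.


SV = EDV - ESV = 174 - 118 = 56 mL
EF = SV/EDV * 100 = 56/174 * 100
EF = 32.18%


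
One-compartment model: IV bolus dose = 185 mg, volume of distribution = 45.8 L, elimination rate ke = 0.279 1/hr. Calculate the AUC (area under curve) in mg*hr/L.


C0 = Dose/Vd = 185/45.8 = 4.0393 mg/L
AUC = C0/ke = 4.0393/0.279
AUC = 14.48 mg*hr/L


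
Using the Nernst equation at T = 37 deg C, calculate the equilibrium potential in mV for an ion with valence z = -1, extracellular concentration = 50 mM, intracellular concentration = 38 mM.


E = (RT/(zF)) * ln(C_out/C_in)
T = 37 + 273.15 = 310.15 K
E = (8.314 * 310.15 / (-1 * 96485)) * ln(50/38)
E = -7.334 mV


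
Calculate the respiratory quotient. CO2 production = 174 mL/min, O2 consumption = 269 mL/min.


RQ = VCO2 / VO2
RQ = 174 / 269
RQ = 0.6468


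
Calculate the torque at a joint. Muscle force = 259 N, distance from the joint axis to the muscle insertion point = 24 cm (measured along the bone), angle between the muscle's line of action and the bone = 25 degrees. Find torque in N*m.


Torque = F * d * sin(theta)   (moment arm = d*sin(theta))
d = 24 cm = 0.24 m
Torque = 259 * 0.24 * sin(25)
Torque = 26.27 N*m


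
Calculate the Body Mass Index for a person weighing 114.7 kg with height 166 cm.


BMI = weight / height^2
height = 166 cm = 1.66 m
BMI = 114.7 / 1.66^2
BMI = 41.62 kg/m^2


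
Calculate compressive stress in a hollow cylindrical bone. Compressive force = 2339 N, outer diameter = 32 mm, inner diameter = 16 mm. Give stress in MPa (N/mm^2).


A = pi*(r_o^2 - r_i^2)
r_o = 16 mm, r_i = 8 mm
A = 603.186 mm^2
sigma = F/A = 2339 / 603.186
sigma = 3.878 MPa


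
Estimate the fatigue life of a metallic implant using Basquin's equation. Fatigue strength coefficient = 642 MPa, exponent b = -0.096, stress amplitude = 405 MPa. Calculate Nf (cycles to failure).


sigma_a = sigma_f' * (2Nf)^b
2Nf = (sigma_a/sigma_f')^(1/b)
2Nf = (405/642)^(1/-0.096)
2Nf = 121.38547
Nf = 60.69


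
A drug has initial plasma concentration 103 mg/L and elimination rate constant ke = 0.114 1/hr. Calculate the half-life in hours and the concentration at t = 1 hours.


t_half = ln(2) / ke = 0.693147 / 0.114 = 6.08 hr
C(t) = C0 * exp(-ke*t) = 103 * exp(-0.114*1)
C(1) = 91.9 mg/L


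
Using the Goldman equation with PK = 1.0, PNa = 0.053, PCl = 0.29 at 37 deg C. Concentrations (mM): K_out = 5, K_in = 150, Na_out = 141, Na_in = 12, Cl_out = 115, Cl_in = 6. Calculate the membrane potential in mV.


Vm = (RT/F)*ln((PK*Ko + PNa*Nao + PCl*Cli)/(PK*Ki + PNa*Nai + PCl*Clo))
Numer = 14.213, Denom = 183.986
Vm = -68.44 mV


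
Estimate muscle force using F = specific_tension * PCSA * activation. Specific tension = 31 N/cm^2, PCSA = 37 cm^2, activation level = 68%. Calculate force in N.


F = sigma * PCSA * activation
F = 31 * 37 * 0.68
F = 780 N


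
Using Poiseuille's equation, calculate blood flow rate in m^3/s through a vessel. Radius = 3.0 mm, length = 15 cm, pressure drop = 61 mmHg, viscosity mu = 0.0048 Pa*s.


Q = pi*r^4*dP / (8*mu*L)
r = 0.003 m, L = 0.15 m
dP = 61 mmHg = 8132.642 Pa
Q = 3.5929e-04 m^3/s


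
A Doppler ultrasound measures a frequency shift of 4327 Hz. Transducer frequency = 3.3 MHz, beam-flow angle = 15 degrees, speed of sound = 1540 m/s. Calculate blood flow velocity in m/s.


v = fd * c / (2 * f0 * cos(theta))
v = 4327 * 1540 / (2 * 3.3000e+06 * cos(15))
v = 1.045 m/s


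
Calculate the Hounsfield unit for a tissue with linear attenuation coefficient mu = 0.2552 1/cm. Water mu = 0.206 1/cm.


HU = ((mu_tissue - mu_water) / mu_water) * 1000
HU = ((0.2552 - 0.206) / 0.206) * 1000
HU = 238.8


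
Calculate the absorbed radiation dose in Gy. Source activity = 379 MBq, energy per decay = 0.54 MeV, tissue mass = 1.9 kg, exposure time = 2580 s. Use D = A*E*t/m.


A = 379 MBq = 3.7900e+08 Bq
E = 0.54 MeV = 8.6508e-14 J
D = A*E*t/m = 3.7900e+08*8.6508e-14*2580/1.9
D = 0.04452 Gy


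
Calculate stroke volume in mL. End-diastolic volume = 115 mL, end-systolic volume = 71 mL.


SV = EDV - ESV
SV = 115 - 71
SV = 44 mL
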